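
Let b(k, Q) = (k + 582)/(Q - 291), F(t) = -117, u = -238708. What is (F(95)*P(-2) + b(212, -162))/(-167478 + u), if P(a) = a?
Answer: -52604/92001129 ≈ -0.00057178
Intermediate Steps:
b(k, Q) = (582 + k)/(-291 + Q)
(F(95)*P(-2) + b(212, -162))/(-167478 + u) = (-117*(-2) + (582 + 212)/(-291 - 162))/(-167478 - 238708) = (234 + 794/(-453))/(-406186) = (234 - 1/453*794)*(-1/406186) = (234 - 794/453)*(-1/406186) = (105208/453)*(-1/406186) = -52604/92001129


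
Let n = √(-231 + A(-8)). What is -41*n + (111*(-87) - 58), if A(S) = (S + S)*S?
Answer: -9715 - 41*I*√103 ≈ -9715.0 - 416.1*I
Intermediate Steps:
A(S) = 2*S² (A(S) = (2*S)*S = 2*S²)
n = I*√103 (n = √(-231 + 2*(-8)²) = √(-231 + 2*64) = √(-231 + 128) = √(-103) = I*√103 ≈ 10.149*I)
-41*n + (111*(-87) - 58) = -41*I*√103 + (111*(-87) - 58) = -41*I*√103 + (-9657 - 58) = -41*I*√103 - 9715 = -9715 - 41*I*√103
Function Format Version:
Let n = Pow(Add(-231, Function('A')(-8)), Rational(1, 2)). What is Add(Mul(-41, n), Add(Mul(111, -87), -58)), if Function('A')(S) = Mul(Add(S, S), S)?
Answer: Add(-9715, Mul(-41, I, Pow(103, Rational(1, 2)))) ≈ Add(-9715.0, Mul(-416.10, I))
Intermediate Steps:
Function('A')(S) = Mul(2, Pow(S, 2)) (Function('A')(S) = Mul(Mul(2, S), S) = Mul(2, Pow(S, 2)))
n = Mul(I, Pow(103, Rational(1, 2))) (n = Pow(Add(-231, Mul(2, Pow(-8, 2))), Rational(1, 2)) = Pow(Add(-231, Mul(2, 64)), Rational(1, 2)) = Pow(Add(-231, 128), Rational(1, 2)) = Pow(-103, Rational(1, 2)) = Mul(I, Pow(103, Rational(1, 2))) ≈ Mul(10.149, I))
Add(Mul(-41, n), Add(Mul(111, -87), -58)) = Add(Mul(-41, Mul(I, Pow(103, Rational(1, 2)))), Add(Mul(111, -87), -58)) = Add(Mul(-41, I, Pow(103, Rational(1, 2))), Add(-9657, -58)) = Add(Mul(-41, I, Pow(103, Rational(1, 2))), -9715) = Add(-9715, Mul(-41, I, Pow(103, Rational(1, 2))))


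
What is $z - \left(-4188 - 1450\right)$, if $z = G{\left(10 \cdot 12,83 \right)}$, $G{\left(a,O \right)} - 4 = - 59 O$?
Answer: $745$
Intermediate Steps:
$G{\left(a,O \right)} = 4 - 59 O$
$z = -4893$ ($z = 4 - 4897 = -4893$)
$z - \left(-4188 - 1450\right) = -4893 - \left(-4188 - 1450\right) = -4893 - -5638 = -4893 + 5638 = 745$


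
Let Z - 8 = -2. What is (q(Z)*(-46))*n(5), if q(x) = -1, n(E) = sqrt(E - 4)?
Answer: 46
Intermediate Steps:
Z = 6 (Z = 8 - 2 = 6)
n(E) = sqrt(-4 + E)
(q(Z)*(-46))*n(5) = (-1*(-46))*sqrt(-4 + 5) = 46*sqrt(1) = 46*1 = 46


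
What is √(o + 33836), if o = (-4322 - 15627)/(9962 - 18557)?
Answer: √277752552395/2865 ≈ 183.95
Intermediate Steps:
o = 19949/8595 (o = -19949/(-8595) = -19949*(-1/8595) = 19949/8595 ≈ 2.3210)
√(o + 33836) = √(19949/8595 + 33836) = √(290840369/8595) = √277752552395/2865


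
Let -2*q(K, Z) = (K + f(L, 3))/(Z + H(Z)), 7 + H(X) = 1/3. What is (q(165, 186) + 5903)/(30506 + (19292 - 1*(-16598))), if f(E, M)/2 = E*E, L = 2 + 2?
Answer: 577367/6494736 ≈ 0.088898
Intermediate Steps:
L = 4
f(E, M) = 2*E² (f(E, M) = 2*(E*E) = 2*E²)
H(X) = -20/3 (H(X) = -7 + 1/3 = -7 + ⅓ = -20/3)
q(K, Z) = -(32 + K)/(2*(-20/3 + Z)) (q(K, Z) = -(K + 2*4²)/(2*(Z - 20/3)) = -(K + 2*16)/(2*(-20/3 + Z)) = -(K + 32)/(2*(-20/3 + Z)) = -(32 + K)/(2*(-20/3 + Z)))
(q(165, 186) + 5903)/(30506 + (19292 - 1*(-16598))) = (3*(-32 - 1*165)/(2*(-20 + 3*186)) + 5903)/(30506 + (19292 - 1*(-16598))) = (3*(-32 - 165)/(2*(-20 + 558)) + 5903)/(30506 + (19292 + 16598)) = ((3/2)*(-197)/538 + 5903)/(30506 + 35890) = ((3/2)*(1/538)*(-197) + 5903)/66396 = (-591/1076 + 5903)*(1/66396) = (6351037/1076)*(1/66396) = 577367/6494736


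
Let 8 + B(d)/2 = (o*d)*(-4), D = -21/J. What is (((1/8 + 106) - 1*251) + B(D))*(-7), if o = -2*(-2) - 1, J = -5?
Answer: 73269/40 ≈ 1831.7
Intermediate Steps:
D = 21/5 (D = -21/(-5) = -21*(-⅕) = 21/5 ≈ 4.2000)
o = 3 (o = 4 - 1 = 3)
B(d) = -16 - 24*d (B(d) = -16 + 2*((3*d)*(-4)) = -16 + 2*(-12*d) = -16 - 24*d)
(((1/8 + 106) - 1*251) + B(D))*(-7) = (((1/8 + 106) - 1*251) + (-16 - 24*21/5))*(-7) = (((⅛ + 106) - 251) + (-16 - 504/5))*(-7) = ((849/8 - 251) - 584/5)*(-7) = (-1159/8 - 584/5)*(-7) = -10467/40*(-7) = 73269/40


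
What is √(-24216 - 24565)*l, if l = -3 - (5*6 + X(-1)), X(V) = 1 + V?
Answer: -33*I*√48781 ≈ -7288.5*I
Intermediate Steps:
l = -33 (l = -3 - (5*6 + (1 - 1)) = -3 - (30 + 0) = -3 - 1*30 = -3 - 30 = -33)
√(-24216 - 24565)*l = √(-24216 - 24565)*(-33) = √(-48781)*(-33) = (I*√48781)*(-33) = -33*I*√48781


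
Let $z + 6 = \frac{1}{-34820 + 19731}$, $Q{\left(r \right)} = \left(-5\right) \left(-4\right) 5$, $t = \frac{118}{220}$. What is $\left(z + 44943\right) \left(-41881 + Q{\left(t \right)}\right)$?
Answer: $- \frac{28329790552152}{15089} \approx -1.8775 \cdot 10^{9}$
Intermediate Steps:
$t = \frac{59}{110}$ ($t = 118 \cdot \frac{1}{220} = \frac{59}{110} \approx 0.53636$)
$Q{\left(r \right)} = 100$ ($Q{\left(r \right)} = 20 \cdot 5 = 100$)
$z = - \frac{90535}{15089}$ ($z = -6 + \frac{1}{-34820 + 19731} = -6 + \frac{1}{-15089} = -6 - \frac{1}{15089} = - \frac{90535}{15089} \approx -6.0001$)
$\left(z + 44943\right) \left(-41881 + Q{\left(t \right)}\right) = \left(- \frac{90535}{15089} + 44943\right) \left(-41881 + 100\right) = \frac{678054392}{15089} \left(-41781\right) = - \frac{28329790552152}{15089}$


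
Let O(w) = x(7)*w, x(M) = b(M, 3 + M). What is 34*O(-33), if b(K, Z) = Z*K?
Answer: -78540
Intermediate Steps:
b(K, Z) = K*Z
x(M) = M*(3 + M)
O(w) = 70*w (O(w) = (7*(3 + 7))*w = (7*10)*w = 70*w)
34*O(-33) = 34*(70*(-33)) = 34*(-2310) = -78540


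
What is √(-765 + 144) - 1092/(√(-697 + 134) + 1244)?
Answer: -64688/73719 + 3*I*√69 + 52*I*√563/73719 ≈ -0.87749 + 24.937*I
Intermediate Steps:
√(-765 + 144) - 1092/(√(-697 + 134) + 1244) = √(-621) - 1092/(√(-563) + 1244) = 3*I*√69 - 1092/(I*√563 + 1244) = 3*I*√69 - 1092/(1244 + I*√563) = -1092/(1244 + I*√563) + 3*I*√69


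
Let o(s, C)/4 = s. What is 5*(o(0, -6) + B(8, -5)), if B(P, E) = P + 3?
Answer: 55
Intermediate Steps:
B(P, E) = 3 + P
o(s, C) = 4*s
5*(o(0, -6) + B(8, -5)) = 5*(4*0 + (3 + 8)) = 5*(0 + 11) = 5*11 = 55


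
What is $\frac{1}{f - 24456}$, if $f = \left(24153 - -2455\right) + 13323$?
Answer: $\frac{1}{15475} \approx 6.462 \cdot 10^{-5}$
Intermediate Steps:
$f = 39931$ ($f = \left(24153 + \left(-8336 + 10791\right)\right) + 13323 = \left(24153 + 2455\right) + 13323 = 26608 + 13323 = 39931$)
$\frac{1}{f - 24456} = \frac{1}{39931 - 24456} = \frac{1}{15475}$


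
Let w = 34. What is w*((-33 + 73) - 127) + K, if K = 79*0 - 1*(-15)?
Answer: -2943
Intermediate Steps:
K = 15 (K = 0 + 15 = 15)
w*((-33 + 73) - 127) + K = 34*((-33 + 73) - 127) + 15 = 34*(40 - 127) + 15 = 34*(-87) + 15 = -2958 + 15 = -2943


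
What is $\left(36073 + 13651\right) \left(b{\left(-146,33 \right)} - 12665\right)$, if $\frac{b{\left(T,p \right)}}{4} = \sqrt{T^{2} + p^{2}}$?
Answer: $-629754460 + 198896 \sqrt{22405} \approx -5.9998 \cdot 10^{8}$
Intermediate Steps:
$b{\left(T,p \right)} = 4 \sqrt{T^{2} + p^{2}}$
$\left(36073 + 13651\right) \left(b{\left(-146,33 \right)} - 12665\right) = \left(36073 + 13651\right) \left(4 \sqrt{\left(-146\right)^{2} + 33^{2}} - 12665\right) = 49724 \left(4 \sqrt{21316 + 1089} - 12665\right) = 49724 \left(4 \sqrt{22405} - 12665\right) = 49724 \left(-12665 + 4 \sqrt{22405}\right) = -629754460 + 198896 \sqrt{22405}$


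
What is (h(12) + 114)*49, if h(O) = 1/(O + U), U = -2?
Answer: 55909/10 ≈ 5590.9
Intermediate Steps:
h(O) = 1/(-2 + O) (h(O) = 1/(O - 2) = 1/(-2 + O))
(h(12) + 114)*49 = (1/(-2 + 12) + 114)*49 = (1/10 + 114)*49 = (⅒ + 114)*49 = (1141/10)*49 = 55909/10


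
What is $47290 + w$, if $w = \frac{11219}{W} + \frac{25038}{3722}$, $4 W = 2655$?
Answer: $\frac{233774514131}{4940955} \approx 47314.0$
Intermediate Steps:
$W = \frac{2655}{4}$ ($W = \frac{1}{4} \cdot 2655 = \frac{2655}{4} \approx 663.75$)
$w = \frac{116752181}{4940955}$ ($w = \frac{11219}{\frac{2655}{4}} + \frac{25038}{3722} = 11219 \cdot \frac{4}{2655} + 25038 \cdot \frac{1}{3722} = \frac{44876}{2655} + \frac{12519}{1861} = \frac{116752181}{4940955} \approx 23.629$)
$47290 + w = 47290 + \frac{116752181}{4940955} = \frac{233774514131}{4940955}$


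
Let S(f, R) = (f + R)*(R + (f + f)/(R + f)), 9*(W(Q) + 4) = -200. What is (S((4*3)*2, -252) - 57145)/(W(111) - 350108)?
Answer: -3231/3151208 ≈ -0.0010253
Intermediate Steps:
W(Q) = -236/9 (W(Q) = -4 + (⅑)*(-200) = -4 - 200/9 = -236/9)
S(f, R) = (R + f)*(R + 2*f/(R + f)) (S(f, R) = (R + f)*(R + (2*f)/(R + f)) = (R + f)*(R + 2*f/(R + f)))
(S((4*3)*2, -252) - 57145)/(W(111) - 350108) = (((-252)² + 2*((4*3)*2) - 252*4*3*2) - 57145)/(-236/9 - 350108) = ((63504 + 2*(12*2) - 3024*2) - 57145)/(-3151208/9) = ((63504 + 2*24 - 252*24) - 57145)*(-9/3151208) = ((63504 + 48 - 6048) - 57145)*(-9/3151208) = (57504 - 57145)*(-9/3151208) = 359*(-9/3151208) = -3231/3151208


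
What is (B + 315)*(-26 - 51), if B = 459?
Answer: -59598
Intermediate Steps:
(B + 315)*(-26 - 51) = (459 + 315)*(-26 - 51) = 774*(-77) = -59598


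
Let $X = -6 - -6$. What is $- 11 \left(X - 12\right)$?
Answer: $132$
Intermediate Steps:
$X = 0$ ($X = -6 + 6 = 0$)
$- 11 \left(X - 12\right) = - 11 \left(0 - 12\right) = \left(-11\right) \left(-12\right) = 132$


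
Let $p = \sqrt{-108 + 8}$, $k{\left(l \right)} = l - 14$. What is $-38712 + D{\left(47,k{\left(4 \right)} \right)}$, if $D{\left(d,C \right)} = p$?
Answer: $-38712 + 10 i \approx -38712.0 + 10.0 i$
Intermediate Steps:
$k{\left(l \right)} = -14 + l$
$p = 10 i$ ($p = \sqrt{-100} = 10 i \approx 10.0 i$)
$D{\left(d,C \right)} = 10 i$
$-38712 + D{\left(47,k{\left(4 \right)} \right)} = -38712 + 10 i$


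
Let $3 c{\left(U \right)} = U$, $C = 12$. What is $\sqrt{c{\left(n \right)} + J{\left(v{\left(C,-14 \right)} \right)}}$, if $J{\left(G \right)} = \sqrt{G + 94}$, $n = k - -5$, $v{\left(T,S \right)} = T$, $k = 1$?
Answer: $\sqrt{2 + \sqrt{106}} \approx 3.5065$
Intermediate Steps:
$n = 6$ ($n = 1 - -5 = 1 + 5 = 6$)
$c{\left(U \right)} = \frac{U}{3}$
$J{\left(G \right)} = \sqrt{94 + G}$
$\sqrt{c{\left(n \right)} + J{\left(v{\left(C,-14 \right)} \right)}} = \sqrt{\frac{1}{3} \cdot 6 + \sqrt{94 + 12}} = \sqrt{2 + \sqrt{106}}$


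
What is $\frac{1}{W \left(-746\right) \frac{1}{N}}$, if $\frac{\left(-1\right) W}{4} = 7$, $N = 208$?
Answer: $\frac{26}{2611} \approx 0.0099579$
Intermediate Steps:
$W = -28$ ($W = \left(-4\right) 7 = -28$)
$\frac{1}{W \left(-746\right) \frac{1}{N}} = \frac{1}{\left(-28\right) \left(-746\right) \frac{1}{208}} = \frac{1}{20888 \cdot \frac{1}{208}} = \frac{1}{\frac{2611}{26}} = \frac{26}{2611}$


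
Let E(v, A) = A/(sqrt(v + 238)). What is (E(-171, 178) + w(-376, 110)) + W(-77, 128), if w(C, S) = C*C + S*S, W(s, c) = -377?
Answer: 153099 + 178*sqrt(67)/67 ≈ 1.5312e+5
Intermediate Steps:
w(C, S) = C**2 + S**2
E(v, A) = A/sqrt(238 + v) (E(v, A) = A/(sqrt(238 + v)) = A/sqrt(238 + v))
(E(-171, 178) + w(-376, 110)) + W(-77, 128) = (178/sqrt(238 - 171) + ((-376)**2 + 110**2)) - 377 = (178/sqrt(67) + (141376 + 12100)) - 377 = (178*(sqrt(67)/67) + 153476) - 377 = (178*sqrt(67)/67 + 153476) - 377 = (153476 + 178*sqrt(67)/67) - 377 = 153099 + 178*sqrt(67)/67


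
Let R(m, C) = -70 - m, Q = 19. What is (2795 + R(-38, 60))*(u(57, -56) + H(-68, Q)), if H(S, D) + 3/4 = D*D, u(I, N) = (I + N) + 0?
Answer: 3992535/4 ≈ 9.9813e+5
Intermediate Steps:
u(I, N) = I + N
H(S, D) = -¾ + D² (H(S, D) = -¾ + D*D = -¾ + D²)
(2795 + R(-38, 60))*(u(57, -56) + H(-68, Q)) = (2795 + (-70 - 1*(-38)))*((57 - 56) + (-¾ + 19²)) = (2795 + (-70 + 38))*(1 + (-¾ + 361)) = (2795 - 32)*(1 + 1441/4) = 2763*(1445/4) = 3992535/4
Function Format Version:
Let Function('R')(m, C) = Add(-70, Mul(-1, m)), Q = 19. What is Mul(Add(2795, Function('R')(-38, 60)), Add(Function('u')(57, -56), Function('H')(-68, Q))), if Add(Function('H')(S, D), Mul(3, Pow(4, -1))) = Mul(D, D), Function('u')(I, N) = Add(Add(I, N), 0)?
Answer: Rational(3992535, 4) ≈ 9.9813e+5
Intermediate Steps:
Function('u')(I, N) = Add(I, N)
Function('H')(S, D) = Add(Rational(-3, 4), Pow(D, 2)) (Function('H')(S, D) = Add(Rational(-3, 4), Mul(D, D)) = Add(Rational(-3, 4), Pow(D, 2)))
Mul(Add(2795, Function('R')(-38, 60)), Add(Function('u')(57, -56), Function('H')(-68, Q))) = Mul(Add(2795, Add(-70, Mul(-1, -38))), Add(Add(57, -56), Add(Rational(-3, 4), Pow(19, 2)))) = Mul(Add(2795, Add(-70, 38)), Add(1, Add(Rational(-3, 4), 361))) = Mul(Add(2795, -32), Add(1, Rational(1441, 4))) = Mul(2763, Rational(1445, 4)) = Rational(3992535, 4)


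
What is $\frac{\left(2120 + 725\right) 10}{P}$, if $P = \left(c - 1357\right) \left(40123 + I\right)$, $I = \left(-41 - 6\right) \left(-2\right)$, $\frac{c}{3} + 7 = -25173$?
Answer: $- \frac{28450}{3092566649} \approx -9.1995 \cdot 10^{-6}$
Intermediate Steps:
$c = -75540$ ($c = -21 + 3 \left(-25173\right) = -21 - 75519 = -75540$)
$I = 94$ ($I = \left(-47\right) \left(-2\right) = 94$)
$P = -3092566649$ ($P = \left(-75540 - 1357\right) \left(40123 + 94\right) = \left(-76897\right) 40217 = -3092566649$)
$\frac{\left(2120 + 725\right) 10}{P} = \frac{\left(2120 + 725\right) 10}{-3092566649} = 2845 \cdot 10 \left(- \frac{1}{3092566649}\right) = 28450 \left(- \frac{1}{3092566649}\right) = - \frac{28450}{3092566649}$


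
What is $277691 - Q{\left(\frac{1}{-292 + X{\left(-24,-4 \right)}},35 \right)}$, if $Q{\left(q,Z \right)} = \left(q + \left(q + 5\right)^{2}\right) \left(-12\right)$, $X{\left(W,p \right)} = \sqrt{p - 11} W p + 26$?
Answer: $\frac{8 \left(- 586249367 i + 443673240 \sqrt{15}\right)}{- 16871 i + 12768 \sqrt{15}} \approx 2.7799 \cdot 10^{5} - 0.23477 i$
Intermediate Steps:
$X{\left(W,p \right)} = 26 + W p \sqrt{-11 + p}$ ($X{\left(W,p \right)} = \sqrt{-11 + p} W p + 26 = W \sqrt{-11 + p} p + 26 = W p \sqrt{-11 + p} + 26 = 26 + W p \sqrt{-11 + p}$)
$Q{\left(q,Z \right)} = - 12 q - 12 \left(5 + q\right)^{2}$ ($Q{\left(q,Z \right)} = \left(q + \left(5 + q\right)^{2}\right) \left(-12\right) = - 12 q - 12 \left(5 + q\right)^{2}$)
$277691 - Q{\left(\frac{1}{-292 + X{\left(-24,-4 \right)}},35 \right)} = 277691 - \left(- \frac{12}{-292 + \left(26 - - 96 \sqrt{-11 - 4}\right)} - 12 \left(5 + \frac{1}{-292 + \left(26 - - 96 \sqrt{-11 - 4}\right)}\right)^{2}\right) = 277691 - \left(- \frac{12}{-292 + \left(26 - - 96 \sqrt{-15}\right)} - 12 \left(5 + \frac{1}{-292 + \left(26 - - 96 \sqrt{-15}\right)}\right)^{2}\right) = 277691 - \left(- \frac{12}{-292 + \left(26 - - 96 i \sqrt{15}\right)} - 12 \left(5 + \frac{1}{-292 + \left(26 - - 96 i \sqrt{15}\right)}\right)^{2}\right) = 277691 - \left(- \frac{12}{-292 + \left(26 + 96 i \sqrt{15}\right)} - 12 \left(5 + \frac{1}{-292 + \left(26 + 96 i \sqrt{15}\right)}\right)^{2}\right) = 277691 - \left(- \frac{12}{-266 + 96 i \sqrt{15}} - 12 \left(5 + \frac{1}{-266 + 96 i \sqrt{15}}\right)^{2}\right) = 277691 + \left(\frac{12}{-266 + 96 i \sqrt{15}} + 12 \left(5 + \frac{1}{-266 + 96 i \sqrt{15}}\right)^{2}\right) = 277691 + \frac{12}{-266 + 96 i \sqrt{15}} + 12 \left(5 + \frac{1}{-266 + 96 i \sqrt{15}}\right)^{2}$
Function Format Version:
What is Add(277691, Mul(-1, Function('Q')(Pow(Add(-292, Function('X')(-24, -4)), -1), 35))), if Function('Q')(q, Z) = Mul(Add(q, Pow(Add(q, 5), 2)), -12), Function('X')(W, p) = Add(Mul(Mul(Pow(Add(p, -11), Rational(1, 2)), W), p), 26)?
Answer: Mul(8, Pow(Add(Mul(-16871, I), Mul(12768, Pow(15, Rational(1, 2)))), -1), Add(Mul(-586249367, I), Mul(443673240, Pow(15, Rational(1, 2))))) ≈ Add(2.7799e+5, Mul(-0.23477, I))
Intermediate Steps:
Function('X')(W, p) = Add(26, Mul(W, p, Pow(Add(-11, p), Rational(1, 2)))) (Function('X')(W, p) = Add(Mul(Mul(Pow(Add(-11, p), Rational(1, 2)), W), p), 26) = Add(Mul(Mul(W, Pow(Add(-11, p), Rational(1, 2))), p), 26) = Add(Mul(W, p, Pow(Add(-11, p), Rational(1, 2))), 26) = Add(26, Mul(W, p, Pow(Add(-11, p), Rational(1, 2)))))
Function('Q')(q, Z) = Add(Mul(-12, q), Mul(-12, Pow(Add(5, q), 2))) (Function('Q')(q, Z) = Mul(Add(q, Pow(Add(5, q), 2)), -12) = Add(Mul(-12, q), Mul(-12, Pow(Add(5, q), 2))))
Add(277691, Mul(-1, Function('Q')(Pow(Add(-292, Function('X')(-24, -4)), -1), 35))) = Add(277691, Mul(-1, Add(Mul(-12, Pow(Add(-292, Add(26, Mul(-24, -4, Pow(Add(-11, -4), Rational(1, 2))))), -1)), Mul(-12, Pow(Add(5, Pow(Add(-292, Add(26, Mul(-24, -4, Pow(Add(-11, -4), Rational(1, 2))))), -1)), 2))))) = Add(277691, Mul(-1, Add(Mul(-12, Pow(Add(-292, Add(26, Mul(-24, -4, Pow(-15, Rational(1, 2))))), -1)), Mul(-12, Pow(Add(5, Pow(Add(-292, Add(26, Mul(-24, -4, Pow(-15, Rational(1, 2))))), -1)), 2))))) = Add(277691, Mul(-1, Add(Mul(-12, Pow(Add(-292, Add(26, Mul(-24, -4, Mul(I, Pow(15, Rational(1, 2)))))), -1)), Mul(-12, Pow(Add(5, Pow(Add(-292, Add(26, Mul(-24, -4, Mul(I, Pow(15, Rational(1, 2)))))), -1)), 2))))) = Add(277691, Mul(-1, Add(Mul(-12, Pow(Add(-292, Add(26, Mul(96, I, Pow(15, Rational(1, 2))))), -1)), Mul(-12, Pow(Add(5, Pow(Add(-292, Add(26, Mul(96, I, Pow(15, Rational(1, 2))))), -1)), 2))))) = Add(277691, Mul(-1, Add(Mul(-12, Pow(Add(-266, Mul(96, I, Pow(15, Rational(1, 2)))), -1)), Mul(-12, Pow(Add(5, Pow(Add(-266, Mul(96, I, Pow(15, Rational(1, 2)))), -1)), 2))))) = Add(277691, Add(Mul(12, Pow(Add(-266, Mul(96, I, Pow(15, Rational(1, 2)))), -1)), Mul(12, Pow(Add(5, Pow(Add(-266, Mul(96, I, Pow(15, Rational(1, 2)))), -1)), 2)))) = Add(277691, Mul(12, Pow(Add(-266, Mul(96, I, Pow(15, Rational(1, 2)))), -1)), Mul(12, Pow(Add(5, Pow(Add(-266, Mul(96, I, Pow(15, Rational(1, 2)))), -1)), 2)))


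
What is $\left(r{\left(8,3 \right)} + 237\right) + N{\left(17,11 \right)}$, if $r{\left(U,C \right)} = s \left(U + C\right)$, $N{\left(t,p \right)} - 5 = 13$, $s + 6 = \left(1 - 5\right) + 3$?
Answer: $178$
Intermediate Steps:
$s = -7$ ($s = -6 + \left(\left(1 - 5\right) + 3\right) = -6 + \left(-4 + 3\right) = -6 - 1 = -7$)
$N{\left(t,p \right)} = 18$ ($N{\left(t,p \right)} = 5 + 13 = 18$)
$r{\left(U,C \right)} = - 7 C - 7 U$ ($r{\left(U,C \right)} = - 7 \left(U + C\right) = - 7 \left(C + U\right) = - 7 C - 7 U$)
$\left(r{\left(8,3 \right)} + 237\right) + N{\left(17,11 \right)} = \left(\left(\left(-7\right) 3 - 56\right) + 237\right) + 18 = \left(\left(-21 - 56\right) + 237\right) + 18 = \left(-77 + 237\right) + 18 = 160 + 18 = 178$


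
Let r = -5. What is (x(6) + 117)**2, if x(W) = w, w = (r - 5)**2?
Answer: 47089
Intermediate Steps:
w = 100 (w = (-5 - 5)**2 = (-10)**2 = 100)
x(W) = 100
(x(6) + 117)**2 = (100 + 117)**2 = 217**2 = 47089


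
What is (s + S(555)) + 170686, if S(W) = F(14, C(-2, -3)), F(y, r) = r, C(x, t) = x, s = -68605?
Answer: 102079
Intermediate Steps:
S(W) = -2
(s + S(555)) + 170686 = (-68605 - 2) + 170686 = -68607 + 170686 = 102079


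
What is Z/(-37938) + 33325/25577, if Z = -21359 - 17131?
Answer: 374790430/161723371 ≈ 2.3175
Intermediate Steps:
Z = -38490
Z/(-37938) + 33325/25577 = -38490/(-37938) + 33325/25577 = -38490*(-1/37938) + 33325*(1/25577) = 6415/6323 + 33325/25577 = 374790430/161723371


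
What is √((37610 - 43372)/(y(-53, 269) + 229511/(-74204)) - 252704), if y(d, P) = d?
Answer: 2*I*√1094075037520448478/4162323 ≈ 502.59*I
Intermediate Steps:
√((37610 - 43372)/(y(-53, 269) + 229511/(-74204)) - 252704) = √((37610 - 43372)/(-53 + 229511/(-74204)) - 252704) = √(-5762/(-53 + 229511*(-1/74204)) - 252704) = √(-5762/(-53 - 229511/74204) - 252704) = √(-5762/(-4162323/74204) - 252704) = √(-5762*(-74204/4162323) - 252704) = √(427563448/4162323 - 252704) = √(-1051408107944/4162323) = 2*I*√1094075037520448478/4162323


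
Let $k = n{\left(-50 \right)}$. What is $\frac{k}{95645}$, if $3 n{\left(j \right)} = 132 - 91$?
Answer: $\frac{41}{286935} \approx 0.00014289$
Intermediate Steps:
$n{\left(j \right)} = \frac{41}{3}$ ($n{\left(j \right)} = \frac{132 - 91}{3} = \frac{1}{3} \cdot 41 = \frac{41}{3}$)
$k = \frac{41}{3} \approx 13.667$
$\frac{k}{95645} = \frac{41}{3 \cdot 95645} = \frac{41}{3} \cdot \frac{1}{95645} = \frac{41}{286935}$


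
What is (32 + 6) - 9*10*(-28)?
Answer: 2558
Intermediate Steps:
(32 + 6) - 9*10*(-28) = 38 - 90*(-28) = 38 + 2520 = 2558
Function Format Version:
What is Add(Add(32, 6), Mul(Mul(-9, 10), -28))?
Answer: 2558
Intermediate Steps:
Add(Add(32, 6), Mul(Mul(-9, 10), -28)) = Add(38, Mul(-90, -28)) = Add(38, 2520) = 2558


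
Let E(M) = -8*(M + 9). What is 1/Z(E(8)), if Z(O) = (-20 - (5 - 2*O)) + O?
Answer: -1/433 ≈ -0.0023095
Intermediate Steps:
E(M) = -72 - 8*M (E(M) = -8*(9 + M) = -72 - 8*M)
Z(O) = -25 + 3*O (Z(O) = (-20 + (-5 + 2*O)) + O = (-25 + 2*O) + O = -25 + 3*O)
1/Z(E(8)) = 1/(-25 + 3*(-72 - 8*8)) = 1/(-25 + 3*(-72 - 64)) = 1/(-25 + 3*(-136)) = 1/(-25 - 408) = 1/(-433) = -1/433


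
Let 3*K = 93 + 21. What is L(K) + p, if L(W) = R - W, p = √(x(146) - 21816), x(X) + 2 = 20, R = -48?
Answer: -86 + 3*I*√2422 ≈ -86.0 + 147.64*I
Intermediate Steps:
K = 38 (K = (93 + 21)/3 = (⅓)*114 = 38)
x(X) = 18 (x(X) = -2 + 20 = 18)
p = 3*I*√2422 (p = √(18 - 21816) = √(-21798) = 3*I*√2422 ≈ 147.64*I)
L(W) = -48 - W
L(K) + p = (-48 - 1*38) + 3*I*√2422 = (-48 - 38) + 3*I*√2422 = -86 + 3*I*√2422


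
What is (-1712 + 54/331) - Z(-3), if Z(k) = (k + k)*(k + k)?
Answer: -578534/331 ≈ -1747.8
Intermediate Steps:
Z(k) = 4*k² (Z(k) = (2*k)*(2*k) = 4*k²)
(-1712 + 54/331) - Z(-3) = (-1712 + 54/331) - 4*(-3)² = (-1712 + 54*(1/331)) - 4*9 = (-1712 + 54/331) - 1*36 = -566618/331 - 36 = -578534/331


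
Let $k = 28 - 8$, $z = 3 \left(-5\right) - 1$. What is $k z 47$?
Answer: $-15040$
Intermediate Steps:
$z = -16$ ($z = -15 - 1 = -16$)
$k = 20$
$k z 47 = 20 \left(-16\right) 47 = \left(-320\right) 47 = -15040$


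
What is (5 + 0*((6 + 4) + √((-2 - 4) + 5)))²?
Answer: 25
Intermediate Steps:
(5 + 0*((6 + 4) + √((-2 - 4) + 5)))² = (5 + 0*(10 + √(-6 + 5)))² = (5 + 0*(10 + √(-1)))² = (5 + 0*(10 + I))² = (5 + 0)² = 5² = 25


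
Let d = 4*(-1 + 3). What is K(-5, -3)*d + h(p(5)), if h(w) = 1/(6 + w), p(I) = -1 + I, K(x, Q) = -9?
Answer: -719/10 ≈ -71.900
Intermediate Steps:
d = 8 (d = 4*2 = 8)
K(-5, -3)*d + h(p(5)) = -9*8 + 1/(6 + (-1 + 5)) = -72 + 1/(6 + 4) = -72 + 1/10 = -72 + ⅒ = -719/10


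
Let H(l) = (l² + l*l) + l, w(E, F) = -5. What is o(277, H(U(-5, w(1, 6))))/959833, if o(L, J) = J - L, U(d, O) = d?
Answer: -232/959833 ≈ -0.00024171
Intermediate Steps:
H(l) = l + 2*l² (H(l) = (l² + l²) + l = 2*l² + l = l + 2*l²)
o(277, H(U(-5, w(1, 6))))/959833 = (-5*(1 + 2*(-5)) - 1*277)/959833 = (-5*(1 - 10) - 277)*(1/959833) = (-5*(-9) - 277)*(1/959833) = (45 - 277)*(1/959833) = -232*1/959833 = -232/959833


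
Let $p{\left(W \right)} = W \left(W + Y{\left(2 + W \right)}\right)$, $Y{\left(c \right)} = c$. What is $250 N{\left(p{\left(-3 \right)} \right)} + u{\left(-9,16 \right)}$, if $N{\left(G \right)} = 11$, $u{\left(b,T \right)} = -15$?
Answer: $2735$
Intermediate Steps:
$p{\left(W \right)} = W \left(2 + 2 W\right)$ ($p{\left(W \right)} = W \left(W + \left(2 + W\right)\right) = W \left(2 + 2 W\right)$)
$250 N{\left(p{\left(-3 \right)} \right)} + u{\left(-9,16 \right)} = 250 \cdot 11 - 15 = 2750 - 15 = 2735$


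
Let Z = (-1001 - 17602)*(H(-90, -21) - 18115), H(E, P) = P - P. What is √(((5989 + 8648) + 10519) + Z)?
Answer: √337018501 ≈ 18358.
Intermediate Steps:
H(E, P) = 0
Z = 336993345 (Z = (-1001 - 17602)*(0 - 18115) = -18603*(-18115) = 336993345)
√(((5989 + 8648) + 10519) + Z) = √(((5989 + 8648) + 10519) + 336993345) = √((14637 + 10519) + 336993345) = √(25156 + 336993345) = √337018501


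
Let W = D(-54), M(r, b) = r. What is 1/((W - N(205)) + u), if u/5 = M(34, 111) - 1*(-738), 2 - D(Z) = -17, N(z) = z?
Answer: 1/3674 ≈ 0.00027218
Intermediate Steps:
D(Z) = 19 (D(Z) = 2 - 1*(-17) = 2 + 17 = 19)
W = 19
u = 3860 (u = 5*(34 - 1*(-738)) = 5*(34 + 738) = 5*772 = 3860)
1/((W - N(205)) + u) = 1/((19 - 1*205) + 3860) = 1/((19 - 205) + 3860) = 1/(-186 + 3860) = 1/3674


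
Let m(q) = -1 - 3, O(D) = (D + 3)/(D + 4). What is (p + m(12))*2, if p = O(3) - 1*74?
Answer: -1080/7 ≈ -154.29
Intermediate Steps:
O(D) = (3 + D)/(4 + D)
m(q) = -4
p = -512/7 (p = (3 + 3)/(4 + 3) - 1*74 = 6/7 - 74 = -512/7 ≈ -73.143)
(p + m(12))*2 = (-512/7 - 4)*2 = -540/7*2 = -1080/7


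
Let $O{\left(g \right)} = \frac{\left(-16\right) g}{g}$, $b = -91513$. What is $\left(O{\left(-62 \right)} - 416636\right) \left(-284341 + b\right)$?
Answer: $156600320808$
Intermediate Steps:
$O{\left(g \right)} = -16$
$\left(O{\left(-62 \right)} - 416636\right) \left(-284341 + b\right) = \left(-16 - 416636\right) \left(-284341 - 91513\right) = \left(-416652\right) \left(-375854\right) = 156600320808$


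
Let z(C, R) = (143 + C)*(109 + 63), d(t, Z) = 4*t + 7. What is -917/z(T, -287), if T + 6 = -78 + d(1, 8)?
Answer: -131/1720 ≈ -0.076163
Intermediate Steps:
d(t, Z) = 7 + 4*t
T = -73 (T = -6 + (-78 + (7 + 4*1)) = -6 + (-78 + (7 + 4)) = -6 + (-78 + 11) = -6 - 67 = -73)
z(C, R) = 24596 + 172*C (z(C, R) = (143 + C)*172 = 24596 + 172*C)
-917/z(T, -287) = -917/(24596 + 172*(-73)) = -917/(24596 - 12556) = -917/12040 = -917*1/12040 = -131/1720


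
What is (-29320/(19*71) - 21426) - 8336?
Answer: -40178258/1349 ≈ -29784.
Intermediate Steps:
(-29320/(19*71) - 21426) - 8336 = (-29320/1349 - 21426) - 8336 = -28932994/1349 - 8336 = -40178258/1349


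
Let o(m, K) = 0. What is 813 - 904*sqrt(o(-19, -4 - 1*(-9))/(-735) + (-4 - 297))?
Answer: 813 - 904*I*sqrt(301) ≈ 813.0 - 15684.0*I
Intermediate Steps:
813 - 904*sqrt(o(-19, -4 - 1*(-9))/(-735) + (-4 - 297)) = 813 - 904*sqrt(0/(-735) + (-4 - 297)) = 813 - 904*sqrt(0*(-1/735) - 301) = 813 - 904*sqrt(0 - 301) = 813 - 904*I*sqrt(301)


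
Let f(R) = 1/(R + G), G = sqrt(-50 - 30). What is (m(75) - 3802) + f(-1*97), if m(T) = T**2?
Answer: 17298350/9489 - 4*I*sqrt(5)/9489 ≈ 1823.0 - 0.00094259*I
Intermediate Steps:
G = 4*I*sqrt(5) (G = sqrt(-80) = 4*I*sqrt(5) ≈ 8.9443*I)
f(R) = 1/(R + 4*I*sqrt(5))
(m(75) - 3802) + f(-1*97) = (75**2 - 3802) + 1/(-1*97 + 4*I*sqrt(5)) = (5625 - 3802) + 1/(-97 + 4*I*sqrt(5)) = 1823 + 1/(-97 + 4*I*sqrt(5))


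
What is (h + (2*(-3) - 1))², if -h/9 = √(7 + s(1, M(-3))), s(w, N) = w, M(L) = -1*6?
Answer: 697 + 252*√2 ≈ 1053.4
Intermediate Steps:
M(L) = -6
h = -18*√2 (h = -9*√(7 + 1) = -18*√2 ≈ -25.456)
(h + (2*(-3) - 1))² = (-18*√2 + (2*(-3) - 1))² = (-18*√2 + (-6 - 1))² = (-18*√2 - 7)² = (-7 - 18*√2)²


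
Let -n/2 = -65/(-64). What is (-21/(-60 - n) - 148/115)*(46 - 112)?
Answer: 371976/6095 ≈ 61.030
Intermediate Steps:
n = -65/32 (n = -(-130)/(-64) = -(-130)*(-1)/64 = -2*65/64 = -65/32 ≈ -2.0313)
(-21/(-60 - n) - 148/115)*(46 - 112) = (-21/(-60 - 1*(-65/32)) - 148/115)*(46 - 112) = (-21/(-60 + 65/32) - 148*1/115)*(-66) = (-21/(-1855/32) - 148/115)*(-66) = (-21*(-32/1855) - 148/115)*(-66) = (96/265 - 148/115)*(-66) = -5636/6095*(-66) = 371976/6095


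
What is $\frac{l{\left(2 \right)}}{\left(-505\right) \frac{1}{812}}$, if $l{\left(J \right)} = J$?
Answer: $- \frac{1624}{505} \approx -3.2158$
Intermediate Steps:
$\frac{l{\left(2 \right)}}{\left(-505\right) \frac{1}{812}} = \frac{2}{\left(-505\right) \frac{1}{812}} = \frac{2}{- \frac{505}{812}} = 2 \left(- \frac{812}{505}\right) = - \frac{1624}{505}$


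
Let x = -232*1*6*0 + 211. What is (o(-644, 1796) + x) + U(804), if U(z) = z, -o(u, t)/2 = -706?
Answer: 2427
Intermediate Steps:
o(u, t) = 1412 (o(u, t) = -2*(-706) = 1412)
x = 211 (x = -1392*0 + 211 = -232*0 + 211 = 0 + 211 = 211)
(o(-644, 1796) + x) + U(804) = (1412 + 211) + 804 = 1623 + 804 = 2427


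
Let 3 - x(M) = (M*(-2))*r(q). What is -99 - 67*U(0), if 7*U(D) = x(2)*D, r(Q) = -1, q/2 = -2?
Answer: -99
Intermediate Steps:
q = -4 (q = 2*(-2) = -4)
x(M) = 3 - 2*M (x(M) = 3 - M*(-2)*(-1) = 3 - (-2*M)*(-1) = 3 - 2*M)
U(D) = -D/7 (U(D) = ((3 - 2*2)*D)/7 = ((3 - 4)*D)/7 = (-D)/7 = -D/7)
-99 - 67*U(0) = -99 - (-67)*0/7 = -99 - 67*0 = -99 + 0 = -99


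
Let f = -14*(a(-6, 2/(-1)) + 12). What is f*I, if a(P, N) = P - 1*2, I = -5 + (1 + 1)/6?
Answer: 784/3 ≈ 261.33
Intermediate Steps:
I = -14/3 (I = -5 + 2*(⅙) = -5 + ⅓ = -14/3 ≈ -4.6667)
a(P, N) = -2 + P (a(P, N) = P - 2 = -2 + P)
f = -56 (f = -14*((-2 - 6) + 12) = -14*(-8 + 12) = -14*4 = -56)
f*I = -56*(-14/3) = 784/3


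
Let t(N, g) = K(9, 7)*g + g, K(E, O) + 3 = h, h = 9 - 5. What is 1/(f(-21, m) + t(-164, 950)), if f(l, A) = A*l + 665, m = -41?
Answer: 1/3426 ≈ 0.00029189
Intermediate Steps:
h = 4
K(E, O) = 1 (K(E, O) = -3 + 4 = 1)
f(l, A) = 665 + A*l
t(N, g) = 2*g (t(N, g) = 1*g + g = g + g = 2*g)
1/(f(-21, m) + t(-164, 950)) = 1/((665 - 41*(-21)) + 2*950) = 1/((665 + 861) + 1900) = 1/(1526 + 1900) = 1/3426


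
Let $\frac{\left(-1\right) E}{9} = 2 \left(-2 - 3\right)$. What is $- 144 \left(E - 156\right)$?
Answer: $9504$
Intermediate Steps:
$E = 90$ ($E = - 9 \cdot 2 \left(-2 - 3\right) = - 9 \cdot 2 \left(-5\right) = \left(-9\right) \left(-10\right) = 90$)
$- 144 \left(E - 156\right) = - 144 \left(90 - 156\right) = \left(-144\right) \left(-66\right) = 9504$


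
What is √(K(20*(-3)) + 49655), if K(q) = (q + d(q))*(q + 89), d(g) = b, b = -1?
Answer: √47886 ≈ 218.83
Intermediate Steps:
d(g) = -1
K(q) = (-1 + q)*(89 + q) (K(q) = (q - 1)*(q + 89) = (-1 + q)*(89 + q))
√(K(20*(-3)) + 49655) = √((-89 + (20*(-3))² + 88*(20*(-3))) + 49655) = √((-89 + (-60)² + 88*(-60)) + 49655) = √((-89 + 3600 - 5280) + 49655) = √(-1769 + 49655) = √47886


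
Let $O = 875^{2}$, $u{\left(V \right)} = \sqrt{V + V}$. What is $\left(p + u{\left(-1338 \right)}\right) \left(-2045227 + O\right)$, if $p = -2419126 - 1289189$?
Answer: $4745167290630 - 2559204 i \sqrt{669} \approx 4.7452 \cdot 10^{12} - 6.6194 \cdot 10^{7} i$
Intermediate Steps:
$u{\left(V \right)} = \sqrt{2} \sqrt{V}$ ($u{\left(V \right)} = \sqrt{2 V} = \sqrt{2} \sqrt{V}$)
$p = -3708315$
$O = 765625$
$\left(p + u{\left(-1338 \right)}\right) \left(-2045227 + O\right) = \left(-3708315 + \sqrt{2} \sqrt{-1338}\right) \left(-2045227 + 765625\right) = \left(-3708315 + \sqrt{2} i \sqrt{1338}\right) \left(-1279602\right) = \left(-3708315 + 2 i \sqrt{669}\right) \left(-1279602\right) = 4745167290630 - 2559204 i \sqrt{669}$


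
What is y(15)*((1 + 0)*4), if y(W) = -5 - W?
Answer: -80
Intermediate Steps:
y(15)*((1 + 0)*4) = (-5 - 1*15)*((1 + 0)*4) = (-5 - 15)*(1*4) = -20*4 = -80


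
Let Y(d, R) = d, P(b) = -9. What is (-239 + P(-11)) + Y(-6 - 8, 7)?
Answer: -262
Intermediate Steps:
(-239 + P(-11)) + Y(-6 - 8, 7) = (-239 - 9) + (-6 - 8) = -248 - 14 = -262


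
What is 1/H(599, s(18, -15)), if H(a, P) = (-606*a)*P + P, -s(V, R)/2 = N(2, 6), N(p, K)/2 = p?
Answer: 1/2903944 ≈ 3.4436e-7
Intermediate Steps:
N(p, K) = 2*p
s(V, R) = -8 (s(V, R) = -4*2 = -2*4 = -8)
H(a, P) = P - 606*P*a (H(a, P) = -606*P*a + P = P - 606*P*a)
1/H(599, s(18, -15)) = 1/(-8*(1 - 606*599)) = 1/(-8*(1 - 362994)) = 1/(-8*(-362993)) = 1/2903944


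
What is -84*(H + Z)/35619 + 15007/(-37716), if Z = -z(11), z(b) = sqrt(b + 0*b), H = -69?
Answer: -105310799/447802068 + 28*sqrt(11)/11873 ≈ -0.22735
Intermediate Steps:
z(b) = sqrt(b) (z(b) = sqrt(b + 0) = sqrt(b))
Z = -sqrt(11) ≈ -3.3166
-84*(H + Z)/35619 + 15007/(-37716) = -84*(-69 - sqrt(11))/35619 + 15007/(-37716) = (5796 + 84*sqrt(11))*(1/35619) + 15007*(-1/37716) = (1932/11873 + 28*sqrt(11)/11873) - 15007/37716 = -105310799/447802068 + 28*sqrt(11)/11873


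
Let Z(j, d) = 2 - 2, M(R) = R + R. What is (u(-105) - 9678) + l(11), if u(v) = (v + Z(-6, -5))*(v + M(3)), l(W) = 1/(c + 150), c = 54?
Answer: 146269/204 ≈ 717.00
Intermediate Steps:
l(W) = 1/204 (l(W) = 1/(54 + 150) = 1/204)
M(R) = 2*R
Z(j, d) = 0
u(v) = v*(6 + v) (u(v) = (v + 0)*(v + 2*3) = v*(v + 6) = v*(6 + v))
(u(-105) - 9678) + l(11) = (-105*(6 - 105) - 9678) + 1/204 = (-105*(-99) - 9678) + 1/204 = (10395 - 9678) + 1/204 = 717 + 1/204 = 146269/204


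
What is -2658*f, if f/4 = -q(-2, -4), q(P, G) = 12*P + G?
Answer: -297696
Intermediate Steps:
q(P, G) = G + 12*P
f = 112 (f = 4*(-(-4 + 12*(-2))) = 4*(-(-4 - 24)) = 4*(-1*(-28)) = 4*28 = 112)
-2658*f = -2658*112 = -297696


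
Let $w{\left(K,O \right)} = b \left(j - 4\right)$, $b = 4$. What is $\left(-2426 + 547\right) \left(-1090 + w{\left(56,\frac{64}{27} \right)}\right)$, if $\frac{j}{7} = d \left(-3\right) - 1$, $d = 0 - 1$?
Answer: $1972950$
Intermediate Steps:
$d = -1$
$j = 14$ ($j = 7 \left(\left(-1\right) \left(-3\right) - 1\right) = 7 \left(3 - 1\right) = 7 \cdot 2 = 14$)
$w{\left(K,O \right)} = 40$ ($w{\left(K,O \right)} = 4 \left(14 - 4\right) = 4 \cdot 10 = 40$)
$\left(-2426 + 547\right) \left(-1090 + w{\left(56,\frac{64}{27} \right)}\right) = \left(-2426 + 547\right) \left(-1090 + 40\right) = \left(-1879\right) \left(-1050\right) = 1972950$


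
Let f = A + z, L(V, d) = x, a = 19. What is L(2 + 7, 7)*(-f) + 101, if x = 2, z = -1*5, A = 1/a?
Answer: 2107/19 ≈ 110.89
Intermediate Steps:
A = 1/19 ≈ 0.052632
z = -5
L(V, d) = 2
f = -94/19 (f = 1/19 - 5 = -94/19 ≈ -4.9474)
L(2 + 7, 7)*(-f) + 101 = 2*(-1*(-94/19)) + 101 = 2*(94/19) + 101 = 188/19 + 101 = 2107/19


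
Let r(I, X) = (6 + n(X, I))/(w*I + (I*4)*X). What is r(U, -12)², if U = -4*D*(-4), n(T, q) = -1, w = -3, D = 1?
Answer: 25/665856 ≈ 3.7546e-5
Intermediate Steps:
U = 16 (U = -4*1*(-4) = -4*(-4) = 16)
r(I, X) = 5/(-3*I + 4*I*X) (r(I, X) = (6 - 1)/(-3*I + (I*4)*X) = 5/(-3*I + (4*I)*X) = 5/(-3*I + 4*I*X))
r(U, -12)² = (5/(16*(-3 + 4*(-12))))² = (5*(1/16)/(-3 - 48))² = (5*(1/16)/(-51))² = (5*(1/16)*(-1/51))² = (-5/816)² = 25/665856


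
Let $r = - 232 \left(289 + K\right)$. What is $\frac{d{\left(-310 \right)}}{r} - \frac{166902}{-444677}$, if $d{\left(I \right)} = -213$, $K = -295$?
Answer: $\frac{45870461}{206330128} \approx 0.22232$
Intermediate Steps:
$r = 1392$ ($r = - 232 \left(289 - 295\right) = \left(-232\right) \left(-6\right) = 1392$)
$\frac{d{\left(-310 \right)}}{r} - \frac{166902}{-444677} = - \frac{213}{1392} - \frac{166902}{-444677} = \left(-213\right) \frac{1}{1392} - - \frac{166902}{444677} = - \frac{71}{464} + \frac{166902}{444677} = \frac{45870461}{206330128}$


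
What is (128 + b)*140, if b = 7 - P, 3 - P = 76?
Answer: 29120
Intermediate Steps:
P = -73 (P = 3 - 1*76 = 3 - 76 = -73)
b = 80 (b = 7 - 1*(-73) = 7 + 73 = 80)
(128 + b)*140 = (128 + 80)*140 = 208*140 = 29120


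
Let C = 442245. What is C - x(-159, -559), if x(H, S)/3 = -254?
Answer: 443007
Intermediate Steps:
x(H, S) = -762 (x(H, S) = 3*(-254) = -762)
C - x(-159, -559) = 442245 - 1*(-762) = 442245 + 762 = 443007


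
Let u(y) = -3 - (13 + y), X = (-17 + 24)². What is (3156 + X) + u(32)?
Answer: 3157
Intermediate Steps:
X = 49 (X = 7² = 49)
u(y) = -16 - y (u(y) = -3 + (-13 - y) = -16 - y)
(3156 + X) + u(32) = (3156 + 49) + (-16 - 1*32) = 3205 + (-16 - 32) = 3205 - 48 = 3157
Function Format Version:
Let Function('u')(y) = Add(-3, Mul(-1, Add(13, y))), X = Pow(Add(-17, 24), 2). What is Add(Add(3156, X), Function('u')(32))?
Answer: 3157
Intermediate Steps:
X = 49 (X = Pow(7, 2) = 49)
Function('u')(y) = Add(-16, Mul(-1, y)) (Function('u')(y) = Add(-3, Add(-13, Mul(-1, y))) = Add(-16, Mul(-1, y)))
Add(Add(3156, X), Function('u')(32)) = Add(Add(3156, 49), Add(-16, Mul(-1, 32))) = Add(3205, Add(-16, -32)) = Add(3205, -48) = 3157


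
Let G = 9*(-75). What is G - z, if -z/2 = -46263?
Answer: -93201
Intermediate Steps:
z = 92526 (z = -2*(-46263) = 92526)
G = -675
G - z = -675 - 1*92526 = -675 - 92526 = -93201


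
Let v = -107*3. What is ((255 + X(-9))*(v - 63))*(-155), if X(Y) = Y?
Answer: 14641920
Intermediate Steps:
v = -321
((255 + X(-9))*(v - 63))*(-155) = ((255 - 9)*(-321 - 63))*(-155) = (246*(-384))*(-155) = -94464*(-155) = 14641920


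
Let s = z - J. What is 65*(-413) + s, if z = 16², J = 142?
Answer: -26731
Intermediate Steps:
z = 256
s = 114 (s = 256 - 1*142 = 256 - 142 = 114)
65*(-413) + s = 65*(-413) + 114 = -26845 + 114 = -26731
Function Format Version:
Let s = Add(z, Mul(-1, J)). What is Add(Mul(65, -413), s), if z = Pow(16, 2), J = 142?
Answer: -26731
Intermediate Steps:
z = 256
s = 114 (s = Add(256, Mul(-1, 142)) = Add(256, -142) = 114)
Add(Mul(65, -413), s) = Add(Mul(65, -413), 114) = Add(-26845, 114) = -26731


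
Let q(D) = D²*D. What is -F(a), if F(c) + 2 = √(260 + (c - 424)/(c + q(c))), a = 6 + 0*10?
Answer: 2 - √3180261/111 ≈ -14.066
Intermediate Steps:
q(D) = D³
a = 6 (a = 6 + 0 = 6)
F(c) = -2 + √(260 + (-424 + c)/(c + c³)) (F(c) = -2 + √(260 + (c - 424)/(c + c³)) = -2 + √(260 + (-424 + c)/(c + c³)))
-F(a) = -(-2 + √((-424 + 260*6³ + 261*6)/(6*(1 + 6²)))) = -(-2 + √((-424 + 260*216 + 1566)/(6*(1 + 36)))) = -(-2 + √((⅙)*(-424 + 56160 + 1566)/37)) = -(-2 + √((⅙)*(1/37)*57302)) = -(-2 + √(28651/111)) = -(-2 + √3180261/111) = 2 - √3180261/111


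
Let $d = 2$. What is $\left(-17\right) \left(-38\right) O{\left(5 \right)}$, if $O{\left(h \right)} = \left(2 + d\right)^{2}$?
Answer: $10336$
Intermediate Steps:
$O{\left(h \right)} = 16$ ($O{\left(h \right)} = \left(2 + 2\right)^{2} = 4^{2} = 16$)
$\left(-17\right) \left(-38\right) O{\left(5 \right)} = \left(-17\right) \left(-38\right) 16 = 646 \cdot 16 = 10336$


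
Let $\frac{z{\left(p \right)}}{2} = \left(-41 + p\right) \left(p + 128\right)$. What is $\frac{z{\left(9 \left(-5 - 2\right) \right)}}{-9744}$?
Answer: $\frac{845}{609} \approx 1.3875$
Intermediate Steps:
$z{\left(p \right)} = 2 \left(-41 + p\right) \left(128 + p\right)$ ($z{\left(p \right)} = 2 \left(-41 + p\right) \left(p + 128\right) = 2 \left(-41 + p\right) \left(128 + p\right)$)
$\frac{z{\left(9 \left(-5 - 2\right) \right)}}{-9744} = \frac{-10496 + 2 \left(9 \left(-5 - 2\right)\right)^{2} + 174 \cdot 9 \left(-5 - 2\right)}{-9744} = \left(-10496 + 2 \left(9 \left(-7\right)\right)^{2} + 174 \cdot 9 \left(-7\right)\right) \left(- \frac{1}{9744}\right) = \left(-10496 + 2 \left(-63\right)^{2} + 174 \left(-63\right)\right) \left(- \frac{1}{9744}\right) = \left(-10496 + 2 \cdot 3969 - 10962\right) \left(- \frac{1}{9744}\right) = \left(-10496 + 7938 - 10962\right) \left(- \frac{1}{9744}\right) = \left(-13520\right) \left(- \frac{1}{9744}\right) = \frac{845}{609}$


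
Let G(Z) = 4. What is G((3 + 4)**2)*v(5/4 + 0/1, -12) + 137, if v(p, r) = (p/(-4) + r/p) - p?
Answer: 1847/20 ≈ 92.350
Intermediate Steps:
v(p, r) = -5*p/4 + r/p (v(p, r) = (p*(-1/4) + r/p) - p = (-p/4 + r/p) - p = -5*p/4 + r/p)
G((3 + 4)**2)*v(5/4 + 0/1, -12) + 137 = 4*(-5*(5/4 + 0/1)/4 - 12/(5/4 + 0/1)) + 137 = 4*(-5*(5*(1/4) + 0*1)/4 - 12/(5*(1/4) + 0*1)) + 137 = 4*(-5*(5/4 + 0)/4 - 12/(5/4 + 0)) + 137 = 4*(-5/4*5/4 - 12/5/4) + 137 = 4*(-25/16 - 12*4/5) + 137 = 4*(-25/16 - 48/5) + 137 = 4*(-893/80) + 137 = -893/20 + 137 = 1847/20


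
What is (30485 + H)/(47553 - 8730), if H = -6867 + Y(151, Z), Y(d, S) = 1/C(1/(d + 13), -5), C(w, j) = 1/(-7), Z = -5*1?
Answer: 23611/38823 ≈ 0.60817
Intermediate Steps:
Z = -5
C(w, j) = -⅐
Y(d, S) = -7 (Y(d, S) = 1/(-⅐) = -7)
H = -6874 (H = -6867 - 7 = -6874)
(30485 + H)/(47553 - 8730) = (30485 - 6874)/(47553 - 8730) = 23611/38823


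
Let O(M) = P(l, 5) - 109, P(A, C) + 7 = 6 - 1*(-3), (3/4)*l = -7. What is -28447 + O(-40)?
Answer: -28554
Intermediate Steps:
l = -28/3 (l = (4/3)*(-7) = -28/3 ≈ -9.3333)
P(A, C) = 2 (P(A, C) = -7 + (6 - 1*(-3)) = -7 + (6 + 3) = -7 + 9 = 2)
O(M) = -107 (O(M) = 2 - 109 = -107)
-28447 + O(-40) = -28447 - 107 = -28554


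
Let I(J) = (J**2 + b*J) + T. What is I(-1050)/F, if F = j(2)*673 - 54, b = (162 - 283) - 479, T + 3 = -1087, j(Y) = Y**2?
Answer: 865705/1319 ≈ 656.33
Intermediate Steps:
T = -1090 (T = -3 - 1087 = -1090)
b = -600 (b = -121 - 479 = -600)
I(J) = -1090 + J**2 - 600*J (I(J) = (J**2 - 600*J) - 1090 = -1090 + J**2 - 600*J)
F = 2638 (F = 2**2*673 - 54 = 4*673 - 54 = 2692 - 54 = 2638)
I(-1050)/F = (-1090 + (-1050)**2 - 600*(-1050))/2638 = (-1090 + 1102500 + 630000)*(1/2638) = 1731410*(1/2638) = 865705/1319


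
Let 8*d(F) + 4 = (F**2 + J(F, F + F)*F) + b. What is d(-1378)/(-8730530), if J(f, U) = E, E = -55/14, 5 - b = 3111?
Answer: -13308313/488909680 ≈ -0.027220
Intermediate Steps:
b = -3106 (b = 5 - 1*3111 = 5 - 3111 = -3106)
E = -55/14 (E = -55*1/14 = -55/14 ≈ -3.9286)
J(f, U) = -55/14
d(F) = -1555/4 - 55*F/112 + F**2/8 (d(F) = -1/2 + ((F**2 - 55*F/14) - 3106)/8 = -1/2 + (-3106 + F**2 - 55*F/14)/8 = -1/2 + (-1553/4 - 55*F/112 + F**2/8) = -1555/4 - 55*F/112 + F**2/8)
d(-1378)/(-8730530) = (-1555/4 - 55/112*(-1378) + (1/8)*(-1378)**2)/(-8730530) = (-1555/4 + 37895/56 + (1/8)*1898884)*(-1/8730530) = (-1555/4 + 37895/56 + 474721/2)*(-1/8730530) = (13308313/56)*(-1/8730530) = -13308313/488909680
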